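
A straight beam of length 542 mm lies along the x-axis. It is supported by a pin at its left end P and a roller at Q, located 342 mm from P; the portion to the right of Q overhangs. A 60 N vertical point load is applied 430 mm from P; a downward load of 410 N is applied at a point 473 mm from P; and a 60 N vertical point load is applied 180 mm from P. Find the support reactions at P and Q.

P_x = 0, P_y = -144.1 N, Q_y = 674.1 N

Taking moments about P: Q_y·342 − 60·430 − 410·473 − 60·180 = 0 → Q_y = 230530/342 = 674.064 ≈ 674.1 N.
ΣF_y = 0: P_y + 674.064 − 60 − 410 − 60 = 0 → P_y = -144.1 N.
ΣF_x = 0: no horizontal applied forces, so P_x = 0.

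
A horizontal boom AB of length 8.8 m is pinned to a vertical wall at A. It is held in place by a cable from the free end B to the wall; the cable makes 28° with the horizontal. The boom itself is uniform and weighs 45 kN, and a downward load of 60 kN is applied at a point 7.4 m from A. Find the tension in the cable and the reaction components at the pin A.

T = 155.4 kN, A_x = 137.2 kN, A_y = 32.05 kN

ΣM about A: T·sin28°·8.8 − 45·4.4 − 60·7.4 = 0 → T = 642/(8.8·0.469472) = 155.397 ≈ 155.4 kN.
ΣF_x = 0: A_x − T·cos28° = 0 → A_x = 155.397 × 0.882948 = 137.2 kN.
ΣF_y = 0: A_y + T·sin28° − 45 − 60 = 0 → A_y = 105 − 155.397 × 0.469472 = 32.05 kN.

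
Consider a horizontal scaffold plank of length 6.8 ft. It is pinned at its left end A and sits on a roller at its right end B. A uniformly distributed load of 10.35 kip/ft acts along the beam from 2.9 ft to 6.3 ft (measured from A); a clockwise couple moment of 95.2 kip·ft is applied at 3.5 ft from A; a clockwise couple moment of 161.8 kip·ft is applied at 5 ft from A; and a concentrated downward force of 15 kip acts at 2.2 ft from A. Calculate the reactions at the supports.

Resultant of the distributed load: 10.35 × 3.4 = 35.19 kip at 4.6 ft from A.
Taking moments about A: B_y·6.8 − (10.35·3.4)·4.6 − 95.2 − 161.8 − 15·2.2 = 0 → B_y = 451.874/6.8 = 66.4521 ≈ 66.45 kip.
ΣF_y = 0: A_y + 66.4521 − 10.35·3.4 − 15 = 0 → A_y = -16.26 kip.
ΣF_x = 0: no horizontal applied forces, so A_x = 0.

A_x = 0, A_y = -16.26 kip, B_y = 66.45 kip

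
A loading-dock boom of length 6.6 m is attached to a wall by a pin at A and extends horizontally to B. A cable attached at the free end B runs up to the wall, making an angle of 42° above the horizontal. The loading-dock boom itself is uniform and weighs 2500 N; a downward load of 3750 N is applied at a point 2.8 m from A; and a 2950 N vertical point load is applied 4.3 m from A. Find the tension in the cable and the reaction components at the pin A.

T = 7118 N, A_x = 5290 N, A_y = 4437 N

ΣM about A: T·sin42°·6.6 − 2500·3.3 − 3750·2.8 − 2950·4.3 = 0 → T = 31435/(6.6·0.669131) = 7118.01 ≈ 7118 N.
ΣF_x = 0: A_x − T·cos42° = 0 → A_x = 7118.01 × 0.743145 = 5290 N.
ΣF_y = 0: A_y + T·sin42° − 2500 − 3750 − 2950 = 0 → A_y = 9200 − 7118.01 × 0.669131 = 4437 N.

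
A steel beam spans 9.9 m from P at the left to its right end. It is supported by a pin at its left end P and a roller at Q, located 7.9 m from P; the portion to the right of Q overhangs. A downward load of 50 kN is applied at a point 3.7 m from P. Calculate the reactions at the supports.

ΣM about P: Q_y·7.9 − 50·3.7 = 0 → Q_y = 185/7.9 = 23.4177 ≈ 23.42 kN.
ΣF_y = 0: P_y + 23.4177 − 50 = 0 → P_y = 26.58 kN.
ΣF_x = 0: no horizontal applied forces, so P_x = 0.

P_x = 0, P_y = 26.58 kN, Q_y = 23.42 kN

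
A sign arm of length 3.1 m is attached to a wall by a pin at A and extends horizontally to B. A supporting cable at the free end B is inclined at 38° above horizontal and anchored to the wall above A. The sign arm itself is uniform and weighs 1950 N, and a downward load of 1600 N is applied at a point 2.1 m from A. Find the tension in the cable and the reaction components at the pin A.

ΣM about A: T·sin38°·3.1 − 1950·1.55 − 1600·2.1 = 0 → T = 6382.5/(3.1·0.615661) = 3344.16 ≈ 3344 N.
ΣF_x = 0: A_x − T·cos38° = 0 → A_x = 3344.16 × 0.788011 = 2635 N.
ΣF_y = 0: A_y + T·sin38° − 1950 − 1600 = 0 → A_y = 3550 − 3344.16 × 0.615661 = 1491 N.

T = 3344 N, A_x = 2635 N, A_y = 1491 N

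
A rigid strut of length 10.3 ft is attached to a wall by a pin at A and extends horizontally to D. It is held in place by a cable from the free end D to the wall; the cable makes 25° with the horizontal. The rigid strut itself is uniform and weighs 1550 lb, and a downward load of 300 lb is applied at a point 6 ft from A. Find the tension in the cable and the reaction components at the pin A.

T = 2247 lb, A_x = 2037 lb, A_y = 900.2 lb

ΣM about A: T·sin25°·10.3 − 1550·5.15 − 300·6 = 0 → T = 9782.5/(10.3·0.422618) = 2247.32 ≈ 2247 lb.
ΣF_x = 0: A_x − T·cos25° = 0 → A_x = 2247.32 × 0.906308 = 2037 lb.
ΣF_y = 0: A_y + T·sin25° − 1550 − 300 = 0 → A_y = 1850 − 2247.32 × 0.422618 = 900.2 lb.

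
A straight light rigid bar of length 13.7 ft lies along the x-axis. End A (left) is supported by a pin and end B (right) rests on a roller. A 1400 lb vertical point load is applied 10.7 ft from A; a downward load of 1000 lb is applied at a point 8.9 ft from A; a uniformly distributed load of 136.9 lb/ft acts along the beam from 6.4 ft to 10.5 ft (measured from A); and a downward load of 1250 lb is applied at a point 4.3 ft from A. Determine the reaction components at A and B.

A_x = 0, A_y = 1730 lb, B_y = 2482 lb

Resultant of the distributed load: 136.9 × 4.1 = 561.29 lb at 8.45 ft from A.
Moments about A: B_y·13.7 − 1400·10.7 − 1000·8.9 − (136.9·4.1)·8.45 − 1250·4.3 = 0 → B_y = 33997.9005/13.7 = 2481.6 ≈ 2482 lb.
ΣF_y = 0: A_y + 2481.6 − 1400 − 1000 − 136.9·4.1 − 1250 = 0 → A_y = 1730 lb.
ΣF_x = 0: no horizontal applied forces, so A_x = 0.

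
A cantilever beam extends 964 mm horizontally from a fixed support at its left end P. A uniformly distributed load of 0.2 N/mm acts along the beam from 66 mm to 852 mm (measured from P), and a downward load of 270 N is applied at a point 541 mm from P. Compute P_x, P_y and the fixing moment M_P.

Resultant of the distributed load: 0.2 × 786 = 157.2 N at 459 mm from P.
ΣF_x = 0: P_x = 0.
ΣF_y = 0: P_y − 0.2·786 − 270 = 0 → P_y = 427.2 N.
ΣM about P: M_P − (0.2·786)·459 − 270·541 = 0 → M_P = 218200 N·mm.

P_x = 0, P_y = 427.2 N, M_P = 218200 N·mm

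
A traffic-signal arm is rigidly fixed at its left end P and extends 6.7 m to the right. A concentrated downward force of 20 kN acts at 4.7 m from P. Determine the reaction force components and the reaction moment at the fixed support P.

P_x = 0, P_y = 20.00 kN, M_P = 94.00 kN·m

ΣF_x = 0: P_x = 0.
ΣF_y = 0: P_y − 20 = 0 → P_y = 20.00 kN.
ΣM about P: M_P − 20·4.7 = 0 → M_P = 94.00 kN·m.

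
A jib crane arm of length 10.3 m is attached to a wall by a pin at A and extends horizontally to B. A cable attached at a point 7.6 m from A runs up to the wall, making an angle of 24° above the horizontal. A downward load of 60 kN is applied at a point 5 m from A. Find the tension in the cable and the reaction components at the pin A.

ΣM about A: T·sin24°·7.6 − 60·5 = 0 → T = 300/(7.6·0.406737) = 97.0497 ≈ 97.05 kN.
ΣF_x = 0: A_x − T·cos24° = 0 → A_x = 97.0497 × 0.913545 = 88.66 kN.
ΣF_y = 0: A_y + T·sin24° − 60 = 0 → A_y = 60 − 97.0497 × 0.406737 = 20.53 kN.

T = 97.05 kN, A_x = 88.66 kN, A_y = 20.53 kN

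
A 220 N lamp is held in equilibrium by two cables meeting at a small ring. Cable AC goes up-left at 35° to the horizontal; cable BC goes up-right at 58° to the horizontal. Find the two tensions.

ΣF_x = 0: −T_AC·cos35° + T_BC·cos58° = 0 → T_BC = 1.54581·T_AC.
ΣF_y = 0: T_AC·sin35° + T_BC·sin58° = 220.
Substitute: T_AC·(0.573576 + 1.54581·0.848048) = 220 → T_AC = 116.742 ≈ 116.7 N.
Then T_BC = 1.54581 × 116.742 = 180.5 N.

T_AC = 116.7 N, T_BC = 180.5 N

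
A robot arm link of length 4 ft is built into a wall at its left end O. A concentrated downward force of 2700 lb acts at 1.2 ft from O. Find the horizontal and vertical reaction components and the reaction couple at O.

O_x = 0, O_y = 2700 lb, M_O = 3240 lb·ft

ΣF_x = 0: O_x = 0.
ΣF_y = 0: O_y − 2700 = 0 → O_y = 2700 lb.
ΣM about O: M_O − 2700·1.2 = 0 → M_O = 3240 lb·ft.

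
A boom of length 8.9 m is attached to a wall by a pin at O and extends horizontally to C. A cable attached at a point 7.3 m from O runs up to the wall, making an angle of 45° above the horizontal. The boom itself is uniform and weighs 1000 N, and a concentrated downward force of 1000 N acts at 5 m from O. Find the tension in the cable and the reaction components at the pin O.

ΣM about O: T·sin45°·7.3 − 1000·4.45 − 1000·5 = 0 → T = 9450/(7.3·0.707107) = 1830.73 ≈ 1831 N.
ΣF_x = 0: O_x − T·cos45° = 0 → O_x = 1830.73 × 0.707107 = 1295 N.
ΣF_y = 0: O_y + T·sin45° − 1000 − 1000 = 0 → O_y = 2000 − 1830.73 × 0.707107 = 705.5 N.

T = 1831 N, O_x = 1295 N, O_y = 705.5 N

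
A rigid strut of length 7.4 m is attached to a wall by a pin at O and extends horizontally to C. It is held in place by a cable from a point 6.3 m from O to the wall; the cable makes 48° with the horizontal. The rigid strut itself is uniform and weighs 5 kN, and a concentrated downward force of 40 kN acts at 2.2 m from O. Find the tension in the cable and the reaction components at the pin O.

T = 22.75 kN, O_x = 15.22 kN, O_y = 28.10 kN

ΣM about O: T·sin48°·6.3 − 5·3.7 − 40·2.2 = 0 → T = 106.5/(6.3·0.743145) = 22.7476 ≈ 22.75 kN.
ΣF_x = 0: O_x − T·cos48° = 0 → O_x = 22.7476 × 0.669131 = 15.22 kN.
ΣF_y = 0: O_y + T·sin48° − 5 − 40 = 0 → O_y = 45 − 22.7476 × 0.743145 = 28.10 kN.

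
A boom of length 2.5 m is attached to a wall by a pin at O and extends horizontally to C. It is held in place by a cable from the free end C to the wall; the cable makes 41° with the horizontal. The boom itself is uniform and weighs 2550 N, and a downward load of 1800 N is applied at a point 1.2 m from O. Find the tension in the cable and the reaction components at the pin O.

ΣM about O: T·sin41°·2.5 − 2550·1.25 − 1800·1.2 = 0 → T = 5347.5/(2.5·0.656059) = 3260.38 ≈ 3260 N.
ΣF_x = 0: O_x − T·cos41° = 0 → O_x = 3260.38 × 0.75471 = 2461 N.
ΣF_y = 0: O_y + T·sin41° − 2550 − 1800 = 0 → O_y = 4350 − 3260.38 × 0.656059 = 2211 N.

T = 3260 N, O_x = 2461 N, O_y = 2211 N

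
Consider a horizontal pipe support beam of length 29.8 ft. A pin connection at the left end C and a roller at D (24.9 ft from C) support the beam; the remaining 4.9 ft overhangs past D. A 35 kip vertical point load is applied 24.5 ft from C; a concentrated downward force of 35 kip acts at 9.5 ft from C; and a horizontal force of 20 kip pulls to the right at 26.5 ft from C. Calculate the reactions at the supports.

ΣM about C: D_y·24.9 − 35·24.5 − 35·9.5 = 0 → D_y = 1190/24.9 = 47.7912 ≈ 47.79 kip.
ΣF_y = 0: C_y + 47.7912 − 35 − 35 = 0 → C_y = 22.21 kip.
ΣF_x = 0: C_x + 20 = 0 → C_x = -20.00 kip.

C_x = -20.00 kip, C_y = 22.21 kip, D_y = 47.79 kip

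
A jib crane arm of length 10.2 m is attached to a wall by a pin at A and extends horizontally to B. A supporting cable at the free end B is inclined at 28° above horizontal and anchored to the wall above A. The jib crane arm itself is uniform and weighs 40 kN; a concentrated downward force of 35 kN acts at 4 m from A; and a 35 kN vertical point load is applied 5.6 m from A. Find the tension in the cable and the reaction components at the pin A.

ΣM about A: T·sin28°·10.2 − 40·5.1 − 35·4 − 35·5.6 = 0 → T = 540/(10.2·0.469472) = 112.767 ≈ 112.8 kN.
ΣF_x = 0: A_x − T·cos28° = 0 → A_x = 112.767 × 0.882948 = 99.57 kN.
ΣF_y = 0: A_y + T·sin28° − 40 − 35 − 35 = 0 → A_y = 110 − 112.767 × 0.469472 = 57.06 kN.

T = 112.8 kN, A_x = 99.57 kN, A_y = 57.06 kN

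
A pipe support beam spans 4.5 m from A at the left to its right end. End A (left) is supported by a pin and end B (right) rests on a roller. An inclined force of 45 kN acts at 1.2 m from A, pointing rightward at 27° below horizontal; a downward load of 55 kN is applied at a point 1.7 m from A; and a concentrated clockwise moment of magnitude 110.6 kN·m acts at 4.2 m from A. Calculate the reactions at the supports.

A_x = -40.10 kN, A_y = 24.63 kN, B_y = 50.80 kN

Taking moments about A: B_y·4.5 − 45·sin27°·1.2 − 55·1.7 − 110.6 = 0 → B_y = 228.615/4.5 = 50.8033 ≈ 50.80 kN.
ΣF_y = 0: A_y + 50.8033 − 45·sin27° − 55 = 0 → A_y = 24.63 kN.
ΣF_x = 0: A_x + 45·cos27° = 0 → A_x = -40.10 kN.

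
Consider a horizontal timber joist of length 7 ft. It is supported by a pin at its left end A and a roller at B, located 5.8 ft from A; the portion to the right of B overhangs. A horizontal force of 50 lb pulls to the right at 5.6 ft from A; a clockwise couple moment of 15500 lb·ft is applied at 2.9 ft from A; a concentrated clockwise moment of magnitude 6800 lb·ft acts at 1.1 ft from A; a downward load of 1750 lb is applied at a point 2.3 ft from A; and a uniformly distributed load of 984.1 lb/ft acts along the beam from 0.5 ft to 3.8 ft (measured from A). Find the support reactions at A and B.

A_x = -50.00 lb, A_y = -745.1 lb, B_y = 5743 lb

Resultant of the distributed load: 984.1 × 3.3 = 3247.53 lb at 2.15 ft from A.
Moments about A: B_y·5.8 − 15500 − 6800 − 1750·2.3 − (984.1·3.3)·2.15 = 0 → B_y = 33307.1895/5.8 = 5742.62 ≈ 5743 lb.
ΣF_y = 0: A_y + 5742.62 − 1750 − 984.1·3.3 = 0 → A_y = -745.1 lb.
ΣF_x = 0: A_x + 50 = 0 → A_x = -50.00 lb.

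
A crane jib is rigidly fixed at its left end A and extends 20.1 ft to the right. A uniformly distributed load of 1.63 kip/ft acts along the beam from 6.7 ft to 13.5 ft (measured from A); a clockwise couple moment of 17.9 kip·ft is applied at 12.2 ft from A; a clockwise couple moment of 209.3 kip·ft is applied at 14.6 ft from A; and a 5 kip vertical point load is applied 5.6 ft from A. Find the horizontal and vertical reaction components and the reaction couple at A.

Resultant of the distributed load: 1.63 × 6.8 = 11.084 kip at 10.1 ft from A.
ΣF_x = 0: A_x = 0.
ΣF_y = 0: A_y − 1.63·6.8 − 5 = 0 → A_y = 16.08 kip.
ΣM about A: M_A − (1.63·6.8)·10.1 − 17.9 − 209.3 − 5·5.6 = 0 → M_A = 367.1 kip·ft.

A_x = 0, A_y = 16.08 kip, M_A = 367.1 kip·ft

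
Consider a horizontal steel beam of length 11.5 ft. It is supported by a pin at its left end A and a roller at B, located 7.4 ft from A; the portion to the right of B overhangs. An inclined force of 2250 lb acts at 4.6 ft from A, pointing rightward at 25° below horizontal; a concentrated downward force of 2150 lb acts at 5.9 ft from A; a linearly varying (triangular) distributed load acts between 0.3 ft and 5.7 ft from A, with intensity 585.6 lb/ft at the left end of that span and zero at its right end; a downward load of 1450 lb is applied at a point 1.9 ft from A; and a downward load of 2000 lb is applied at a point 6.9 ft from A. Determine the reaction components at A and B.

A_x = -2039 lb, A_y = 3141 lb, B_y = 4991 lb

Resultant of the triangular load: ½ × 585.6 × 5.4 = 1581.12 lb, acting at 2.1 ft from A (one-third of the span from the peak).
Taking moments about A: B_y·7.4 − 2250·sin25°·4.6 − 2150·5.9 − (½·585.6·5.4)·2.1 − 1450·1.9 − 2000·6.9 = 0 → B_y = 36934.5/7.4 = 4991.15 ≈ 4991 lb.
ΣF_y = 0: A_y + 4991.15 − 2250·sin25° − 2150 − ½·585.6·5.4 − 1450 − 2000 = 0 → A_y = 3141 lb.
ΣF_x = 0: A_x + 2250·cos25° = 0 → A_x = -2039 lb.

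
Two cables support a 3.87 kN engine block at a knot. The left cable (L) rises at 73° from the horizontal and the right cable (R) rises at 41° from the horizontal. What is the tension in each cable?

T_L = 3.197 kN, T_R = 1.239 kN

ΣF_x = 0: −T_L·cos73° + T_R·cos41° = 0 → T_R = 0.387396·T_L.
ΣF_y = 0: T_L·sin73° + T_R·sin41° = 3.87.
Substitute: T_L·(0.956305 + 0.387396·0.656059) = 3.87 → T_L = 3.19713 ≈ 3.197 kN.
Then T_R = 0.387396 × 3.19713 = 1.239 kN.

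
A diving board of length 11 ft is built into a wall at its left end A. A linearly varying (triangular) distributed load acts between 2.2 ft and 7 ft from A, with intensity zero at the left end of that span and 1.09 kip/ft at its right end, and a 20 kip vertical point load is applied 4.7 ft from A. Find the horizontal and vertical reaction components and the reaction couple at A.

A_x = 0, A_y = 22.62 kip, M_A = 108.1 kip·ft

Resultant of the triangular load: ½ × 1.09 × 4.8 = 2.616 kip, acting at 5.4 ft from A (one-third of the span from the peak).
ΣF_x = 0: A_x = 0.
ΣF_y = 0: A_y − ½·1.09·4.8 − 20 = 0 → A_y = 22.62 kip.
ΣM about A: M_A − (½·1.09·4.8)·5.4 − 20·4.7 = 0 → M_A = 108.1 kip·ft.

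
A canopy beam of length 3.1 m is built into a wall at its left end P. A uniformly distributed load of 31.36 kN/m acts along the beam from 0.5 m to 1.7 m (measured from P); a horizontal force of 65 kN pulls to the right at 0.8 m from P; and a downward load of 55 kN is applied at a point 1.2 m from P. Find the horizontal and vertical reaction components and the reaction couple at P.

P_x = -65.00 kN, P_y = 92.63 kN, M_P = 107.4 kN·m

Resultant of the distributed load: 31.36 × 1.2 = 37.632 kN at 1.1 m from P.
ΣF_x = 0: P_x + 65 = 0 → P_x = -65.00 kN.
ΣF_y = 0: P_y − 31.36·1.2 − 55 = 0 → P_y = 92.63 kN.
ΣM about P: M_P − (31.36·1.2)·1.1 − 55·1.2 = 0 → M_P = 107.4 kN·m.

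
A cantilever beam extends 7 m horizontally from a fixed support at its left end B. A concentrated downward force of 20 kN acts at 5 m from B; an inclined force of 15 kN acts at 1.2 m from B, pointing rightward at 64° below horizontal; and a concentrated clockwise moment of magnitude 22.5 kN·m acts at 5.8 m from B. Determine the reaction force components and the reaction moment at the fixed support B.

B_x = -6.576 kN, B_y = 33.48 kN, M_B = 138.7 kN·m

ΣF_x = 0: B_x + 15·cos64° = 0 → B_x = -6.576 kN.
ΣF_y = 0: B_y − 20 − 15·sin64° = 0 → B_y = 33.48 kN.
ΣM about B: M_B − 20·5 − 15·sin64°·1.2 − 22.5 = 0 → M_B = 138.7 kN·m.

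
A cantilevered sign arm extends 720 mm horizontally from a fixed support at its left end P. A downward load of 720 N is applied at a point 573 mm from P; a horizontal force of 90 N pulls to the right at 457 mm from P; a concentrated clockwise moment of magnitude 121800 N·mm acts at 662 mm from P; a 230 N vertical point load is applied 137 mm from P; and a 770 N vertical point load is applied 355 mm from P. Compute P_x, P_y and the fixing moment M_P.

P_x = -90.00 N, P_y = 1720 N, M_P = 839200 N·mm

ΣF_x = 0: P_x + 90 = 0 → P_x = -90.00 N.
ΣF_y = 0: P_y − 720 − 230 − 770 = 0 → P_y = 1720 N.
ΣM about P: M_P − 720·573 − 121800 − 230·137 − 770·355 = 0 → M_P = 839200 N·mm.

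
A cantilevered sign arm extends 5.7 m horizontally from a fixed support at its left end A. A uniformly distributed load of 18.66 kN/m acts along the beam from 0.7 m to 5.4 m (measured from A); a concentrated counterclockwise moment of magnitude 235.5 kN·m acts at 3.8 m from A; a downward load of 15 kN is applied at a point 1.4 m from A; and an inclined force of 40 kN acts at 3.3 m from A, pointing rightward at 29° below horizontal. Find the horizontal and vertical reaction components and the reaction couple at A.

A_x = -34.98 kN, A_y = 122.1 kN, M_A = 117.0 kN·m

Resultant of the distributed load: 18.66 × 4.7 = 87.702 kN at 3.05 m from A.
ΣF_x = 0: A_x + 40·cos29° = 0 → A_x = -34.98 kN.
ΣF_y = 0: A_y − 18.66·4.7 − 15 − 40·sin29° = 0 → A_y = 122.1 kN.
ΣM about A: M_A − (18.66·4.7)·3.05 + 235.5 − 15·1.4 − 40·sin29°·3.3 = 0 → M_A = 117.0 kN·m.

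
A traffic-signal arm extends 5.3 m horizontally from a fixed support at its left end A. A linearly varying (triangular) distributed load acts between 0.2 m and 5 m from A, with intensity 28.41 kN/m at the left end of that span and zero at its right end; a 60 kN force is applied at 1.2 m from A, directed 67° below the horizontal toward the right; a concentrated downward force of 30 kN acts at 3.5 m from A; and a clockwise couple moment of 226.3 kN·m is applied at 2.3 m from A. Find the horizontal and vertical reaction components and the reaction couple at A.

A_x = -23.44 kN, A_y = 153.4 kN, M_A = 520.3 kN·m

Resultant of the triangular load: ½ × 28.41 × 4.8 = 68.184 kN, acting at 1.8 m from A (one-third of the span from the peak).
ΣF_x = 0: A_x + 60·cos67° = 0 → A_x = -23.44 kN.
ΣF_y = 0: A_y − ½·28.41·4.8 − 60·sin67° − 30 = 0 → A_y = 153.4 kN.
ΣM about A: M_A − (½·28.41·4.8)·1.8 − 60·sin67°·1.2 − 30·3.5 − 226.3 = 0 → M_A = 520.3 kN·m.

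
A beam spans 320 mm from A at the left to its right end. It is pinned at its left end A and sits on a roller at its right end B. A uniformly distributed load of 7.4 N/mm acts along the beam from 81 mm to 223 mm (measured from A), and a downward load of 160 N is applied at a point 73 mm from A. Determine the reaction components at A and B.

Resultant of the distributed load: 7.4 × 142 = 1050.8 N at 152 mm from A.
ΣM about A: B_y·320 − (7.4·142)·152 − 160·73 = 0 → B_y = 171401.6/320 = 535.63 ≈ 535.6 N.
ΣF_y = 0: A_y + 535.63 − 7.4·142 − 160 = 0 → A_y = 675.2 N.
ΣF_x = 0: no horizontal applied forces, so A_x = 0.

A_x = 0, A_y = 675.2 N, B_y = 535.6 N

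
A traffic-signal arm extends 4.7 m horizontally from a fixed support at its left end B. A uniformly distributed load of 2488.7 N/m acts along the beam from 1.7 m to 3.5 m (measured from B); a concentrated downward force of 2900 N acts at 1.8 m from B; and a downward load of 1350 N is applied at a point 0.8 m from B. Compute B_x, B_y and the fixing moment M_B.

Resultant of the distributed load: 2488.7 × 1.8 = 4479.66 N at 2.6 m from B.
ΣF_x = 0: B_x = 0.
ΣF_y = 0: B_y − 2488.7·1.8 − 2900 − 1350 = 0 → B_y = 8730 N.
ΣM about B: M_B − (2488.7·1.8)·2.6 − 2900·1.8 − 1350·0.8 = 0 → M_B = 17950 N·m.

B_x = 0, B_y = 8730 N, M_B = 17950 N·m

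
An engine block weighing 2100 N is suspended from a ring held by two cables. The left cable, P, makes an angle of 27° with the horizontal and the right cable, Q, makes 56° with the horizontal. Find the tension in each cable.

ΣF_x = 0: −T_P·cos27° + T_Q·cos56° = 0 → T_Q = 1.59338·T_P.
ΣF_y = 0: T_P·sin27° + T_Q·sin56° = 2100.
Substitute: T_P·(0.45399 + 1.59338·0.829038) = 2100 → T_P = 1183.12 ≈ 1183 N.
Then T_Q = 1.59338 × 1183.12 = 1885 N.

T_P = 1183 N, T_Q = 1885 N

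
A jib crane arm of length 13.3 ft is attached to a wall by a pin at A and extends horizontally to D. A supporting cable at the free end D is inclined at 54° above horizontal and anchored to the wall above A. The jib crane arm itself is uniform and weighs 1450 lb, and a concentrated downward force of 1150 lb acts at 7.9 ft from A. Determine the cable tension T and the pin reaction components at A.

T = 1740 lb, A_x = 1023 lb, A_y = 1192 lb

ΣM about A: T·sin54°·13.3 − 1450·6.65 − 1150·7.9 = 0 → T = 18727.5/(13.3·0.809017) = 1740.49 ≈ 1740 lb.
ΣF_x = 0: A_x − T·cos54° = 0 → A_x = 1740.49 × 0.587785 = 1023 lb.
ΣF_y = 0: A_y + T·sin54° − 1450 − 1150 = 0 → A_y = 2600 − 1740.49 × 0.809017 = 1192 lb.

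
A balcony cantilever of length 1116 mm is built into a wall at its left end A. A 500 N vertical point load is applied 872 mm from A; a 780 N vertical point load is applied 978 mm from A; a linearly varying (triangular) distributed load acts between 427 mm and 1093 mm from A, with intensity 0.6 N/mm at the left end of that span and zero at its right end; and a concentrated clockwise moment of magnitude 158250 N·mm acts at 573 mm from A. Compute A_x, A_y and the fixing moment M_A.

Resultant of the triangular load: ½ × 0.6 × 666 = 199.8 N, acting at 649 mm from A (one-third of the span from the peak).
ΣF_x = 0: A_x = 0.
ΣF_y = 0: A_y − 500 − 780 − ½·0.6·666 = 0 → A_y = 1480 N.
ΣM about A: M_A − 500·872 − 780·978 − (½·0.6·666)·649 − 158250 = 0 → M_A = 1487000 N·mm.

A_x = 0, A_y = 1480 N, M_A = 1487000 N·mm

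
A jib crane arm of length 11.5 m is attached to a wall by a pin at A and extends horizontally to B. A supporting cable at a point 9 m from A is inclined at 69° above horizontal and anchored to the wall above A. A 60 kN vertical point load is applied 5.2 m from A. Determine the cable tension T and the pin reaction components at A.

ΣM about A: T·sin69°·9 − 60·5.2 = 0 → T = 312/(9·0.93358) = 37.133 ≈ 37.13 kN.
ΣF_x = 0: A_x − T·cos69° = 0 → A_x = 37.133 × 0.358368 = 13.31 kN.
ΣF_y = 0: A_y + T·sin69° − 60 = 0 → A_y = 60 − 37.133 × 0.93358 = 25.33 kN.

T = 37.13 kN, A_x = 13.31 kN, A_y = 25.33 kN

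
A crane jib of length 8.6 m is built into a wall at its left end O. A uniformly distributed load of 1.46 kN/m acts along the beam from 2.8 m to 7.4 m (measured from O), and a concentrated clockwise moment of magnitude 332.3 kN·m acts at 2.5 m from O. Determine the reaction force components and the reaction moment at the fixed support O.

O_x = 0, O_y = 6.716 kN, M_O = 366.6 kN·m

Resultant of the distributed load: 1.46 × 4.6 = 6.716 kN at 5.1 m from O.
ΣF_x = 0: O_x = 0.
ΣF_y = 0: O_y − 1.46·4.6 = 0 → O_y = 6.716 kN.
ΣM about O: M_O − (1.46·4.6)·5.1 − 332.3 = 0 → M_O = 366.6 kN·m.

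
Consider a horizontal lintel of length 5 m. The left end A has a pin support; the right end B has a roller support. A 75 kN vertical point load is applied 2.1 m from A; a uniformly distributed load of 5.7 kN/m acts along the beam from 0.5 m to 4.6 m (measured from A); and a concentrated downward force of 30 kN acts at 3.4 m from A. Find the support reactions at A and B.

Resultant of the distributed load: 5.7 × 4.1 = 23.37 kN at 2.55 m from A.
Moments about A: B_y·5 − 75·2.1 − (5.7·4.1)·2.55 − 30·3.4 = 0 → B_y = 319.0935/5 = 63.8187 ≈ 63.82 kN.
ΣF_y = 0: A_y + 63.8187 − 75 − 5.7·4.1 − 30 = 0 → A_y = 64.55 kN.
ΣF_x = 0: no horizontal applied forces, so A_x = 0.

A_x = 0, A_y = 64.55 kN, B_y = 63.82 kN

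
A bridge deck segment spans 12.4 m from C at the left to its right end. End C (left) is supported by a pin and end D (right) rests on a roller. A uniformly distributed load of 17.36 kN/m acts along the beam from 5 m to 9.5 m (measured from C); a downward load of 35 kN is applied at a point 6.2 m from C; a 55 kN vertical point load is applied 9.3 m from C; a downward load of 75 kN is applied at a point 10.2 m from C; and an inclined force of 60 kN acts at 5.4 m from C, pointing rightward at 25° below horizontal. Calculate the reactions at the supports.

Resultant of the distributed load: 17.36 × 4.5 = 78.12 kN at 7.25 m from C.
Taking moments about C: D_y·12.4 − (17.36·4.5)·7.25 − 35·6.2 − 55·9.3 − 75·10.2 − 60·sin25°·5.4 = 0 → D_y = 2196.8/12.4 = 177.161 ≈ 177.2 kN.
ΣF_y = 0: C_y + 177.161 − 17.36·4.5 − 35 − 55 − 75 − 60·sin25° = 0 → C_y = 91.32 kN.
ΣF_x = 0: C_x + 60·cos25° = 0 → C_x = -54.38 kN.

C_x = -54.38 kN, C_y = 91.32 kN, D_y = 177.2 kN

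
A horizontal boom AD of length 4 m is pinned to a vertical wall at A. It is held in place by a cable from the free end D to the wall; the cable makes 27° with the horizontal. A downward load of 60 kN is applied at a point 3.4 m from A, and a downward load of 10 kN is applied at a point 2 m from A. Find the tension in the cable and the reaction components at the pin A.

ΣM about A: T·sin27°·4 − 60·3.4 − 10·2 = 0 → T = 224/(4·0.45399) = 123.351 ≈ 123.4 kN.
ΣF_x = 0: A_x − T·cos27° = 0 → A_x = 123.351 × 0.891007 = 109.9 kN.
ΣF_y = 0: A_y + T·sin27° − 60 − 10 = 0 → A_y = 70 − 123.351 × 0.45399 = 14.00 kN.

T = 123.4 kN, A_x = 109.9 kN, A_y = 14.00 kN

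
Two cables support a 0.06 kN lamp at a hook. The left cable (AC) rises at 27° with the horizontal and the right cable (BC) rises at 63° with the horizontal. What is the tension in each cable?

T_AC = 0.02724 kN, T_BC = 0.05346 kN

ΣF_x = 0: −T_AC·cos27° + T_BC·cos63° = 0 → T_BC = 1.96261·T_AC.
ΣF_y = 0: T_AC·sin27° + T_BC·sin63° = 0.06.
Substitute: T_AC·(0.45399 + 1.96261·0.891007) = 0.06 → T_AC = 0.0272394 ≈ 0.02724 kN.
Then T_BC = 1.96261 × 0.0272394 = 0.05346 kN.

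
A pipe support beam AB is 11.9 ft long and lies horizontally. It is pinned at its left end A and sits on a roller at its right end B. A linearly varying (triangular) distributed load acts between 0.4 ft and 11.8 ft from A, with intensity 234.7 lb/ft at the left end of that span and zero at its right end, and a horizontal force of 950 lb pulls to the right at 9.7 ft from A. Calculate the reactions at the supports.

Resultant of the triangular load: ½ × 234.7 × 11.4 = 1337.79 lb, acting at 4.2 ft from A (one-third of the span from the peak).
Moments about A: B_y·11.9 − (½·234.7·11.4)·4.2 = 0 → B_y = 5618.718/11.9 = 472.161 ≈ 472.2 lb.
ΣF_y = 0: A_y + 472.161 − ½·234.7·11.4 = 0 → A_y = 865.6 lb.
ΣF_x = 0: A_x + 950 = 0 → A_x = -950.0 lb.

A_x = -950.0 lb, A_y = 865.6 lb, B_y = 472.2 lb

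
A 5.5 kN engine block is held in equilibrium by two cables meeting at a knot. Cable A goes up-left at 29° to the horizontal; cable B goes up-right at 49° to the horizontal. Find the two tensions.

ΣF_x = 0: −T_A·cos29° + T_B·cos49° = 0 → T_B = 1.33314·T_A.
ΣF_y = 0: T_A·sin29° + T_B·sin49° = 5.5.
Substitute: T_A·(0.48481 + 1.33314·0.75471) = 5.5 → T_A = 3.68894 ≈ 3.689 kN.
Then T_B = 1.33314 × 3.68894 = 4.918 kN.

T_A = 3.689 kN, T_B = 4.918 kN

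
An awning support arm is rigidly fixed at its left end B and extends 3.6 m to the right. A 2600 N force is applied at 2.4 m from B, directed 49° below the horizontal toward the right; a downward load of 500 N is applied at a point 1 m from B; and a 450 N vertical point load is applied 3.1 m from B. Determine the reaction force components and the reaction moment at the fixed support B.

ΣF_x = 0: B_x + 2600·cos49° = 0 → B_x = -1706 N.
ΣF_y = 0: B_y − 2600·sin49° − 500 − 450 = 0 → B_y = 2912 N.
ΣM about B: M_B − 2600·sin49°·2.4 − 500·1 − 450·3.1 = 0 → M_B = 6604 N·m.

B_x = -1706 N, B_y = 2912 N, M_B = 6604 N·m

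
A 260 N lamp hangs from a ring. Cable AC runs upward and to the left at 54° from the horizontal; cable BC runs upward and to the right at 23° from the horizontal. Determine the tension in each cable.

T_AC = 245.6 N, T_BC = 156.8 N

ΣF_x = 0: −T_AC·cos54° + T_BC·cos23° = 0 → T_BC = 0.638547·T_AC.
ΣF_y = 0: T_AC·sin54° + T_BC·sin23° = 260.
Substitute: T_AC·(0.809017 + 0.638547·0.390731) = 260 → T_AC = 245.627 ≈ 245.6 N.
Then T_BC = 0.638547 × 245.627 = 156.8 N.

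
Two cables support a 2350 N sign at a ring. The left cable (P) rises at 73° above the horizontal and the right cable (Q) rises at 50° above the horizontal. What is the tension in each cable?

ΣF_x = 0: −T_P·cos73° + T_Q·cos50° = 0 → T_Q = 0.45485·T_P.
ΣF_y = 0: T_P·sin73° + T_Q·sin50° = 2350.
Substitute: T_P·(0.956305 + 0.45485·0.766044) = 2350 → T_P = 1801.12 ≈ 1801 N.
Then T_Q = 0.45485 × 1801.12 = 819.2 N.

T_P = 1801 N, T_Q = 819.2 N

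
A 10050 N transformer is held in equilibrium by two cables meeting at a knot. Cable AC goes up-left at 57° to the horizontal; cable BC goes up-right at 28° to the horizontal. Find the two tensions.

T_AC = 8908 N, T_BC = 5495 N

ΣF_x = 0: −T_AC·cos57° + T_BC·cos28° = 0 → T_BC = 0.616842·T_AC.
ΣF_y = 0: T_AC·sin57° + T_BC·sin28° = 10050.
Substitute: T_AC·(0.838671 + 0.616842·0.469472) = 10050 → T_AC = 8907.51 ≈ 8908 N.
Then T_BC = 0.616842 × 8907.51 = 5495 N.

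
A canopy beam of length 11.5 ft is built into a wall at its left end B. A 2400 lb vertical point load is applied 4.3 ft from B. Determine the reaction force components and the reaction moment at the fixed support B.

B_x = 0, B_y = 2400 lb, M_B = 10320 lb·ft

ΣF_x = 0: B_x = 0.
ΣF_y = 0: B_y − 2400 = 0 → B_y = 2400 lb.
ΣM about B: M_B − 2400·4.3 = 0 → M_B = 10320 lb·ft.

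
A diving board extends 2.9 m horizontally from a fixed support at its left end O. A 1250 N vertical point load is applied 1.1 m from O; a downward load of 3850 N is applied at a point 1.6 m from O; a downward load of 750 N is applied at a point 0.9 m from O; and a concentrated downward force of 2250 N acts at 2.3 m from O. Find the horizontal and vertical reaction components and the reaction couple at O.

O_x = 0, O_y = 8100 N, M_O = 13380 N·m

ΣF_x = 0: O_x = 0.
ΣF_y = 0: O_y − 1250 − 3850 − 750 − 2250 = 0 → O_y = 8100 N.
ΣM about O: M_O − 1250·1.1 − 3850·1.6 − 750·0.9 − 2250·2.3 = 0 → M_O = 13380 N·m.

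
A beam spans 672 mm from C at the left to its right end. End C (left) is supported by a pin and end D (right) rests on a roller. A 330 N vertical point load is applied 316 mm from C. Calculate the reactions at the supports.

C_x = 0, C_y = 174.8 N, D_y = 155.2 N

ΣM about C: D_y·672 − 330·316 = 0 → D_y = 104280/672 = 155.179 ≈ 155.2 N.
ΣF_y = 0: C_y + 155.179 − 330 = 0 → C_y = 174.8 N.
ΣF_x = 0: no horizontal applied forces, so C_x = 0.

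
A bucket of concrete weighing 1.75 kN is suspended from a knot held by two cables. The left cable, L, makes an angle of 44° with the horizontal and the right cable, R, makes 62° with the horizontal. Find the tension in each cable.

ΣF_x = 0: −T_L·cos44° + T_R·cos62° = 0 → T_R = 1.53223·T_L.
ΣF_y = 0: T_L·sin44° + T_R·sin62° = 1.75.
Substitute: T_L·(0.694658 + 1.53223·0.882948) = 1.75 → T_L = 0.854685 ≈ 0.8547 kN.
Then T_R = 1.53223 × 0.854685 = 1.310 kN.

T_L = 0.8547 kN, T_R = 1.310 kN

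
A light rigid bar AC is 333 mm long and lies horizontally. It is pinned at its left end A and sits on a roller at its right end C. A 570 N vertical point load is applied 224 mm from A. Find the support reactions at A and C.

Moments about A: C_y·333 − 570·224 = 0 → C_y = 127680/333 = 383.423 ≈ 383.4 N.
ΣF_y = 0: A_y + 383.423 − 570 = 0 → A_y = 186.6 N.
ΣF_x = 0: no horizontal applied forces, so A_x = 0.

A_x = 0, A_y = 186.6 N, C_y = 383.4 N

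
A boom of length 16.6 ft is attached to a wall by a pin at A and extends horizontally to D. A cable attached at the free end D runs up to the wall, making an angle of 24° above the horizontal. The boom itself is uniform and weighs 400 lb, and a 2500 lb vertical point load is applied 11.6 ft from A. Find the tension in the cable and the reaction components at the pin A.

T = 4787 lb, A_x = 4373 lb, A_y = 953.0 lb

ΣM about A: T·sin24°·16.6 − 400·8.3 − 2500·11.6 = 0 → T = 32320/(16.6·0.406737) = 4786.85 ≈ 4787 lb.
ΣF_x = 0: A_x − T·cos24° = 0 → A_x = 4786.85 × 0.913545 = 4373 lb.
ΣF_y = 0: A_y + T·sin24° − 400 − 2500 = 0 → A_y = 2900 − 4786.85 × 0.406737 = 953.0 lb.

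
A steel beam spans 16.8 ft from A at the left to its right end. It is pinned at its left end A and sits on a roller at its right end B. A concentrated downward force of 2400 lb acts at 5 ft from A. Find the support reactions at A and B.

A_x = 0, A_y = 1686 lb, B_y = 714.3 lb

Moments about A: B_y·16.8 − 2400·5 = 0 → B_y = 12000/16.8 = 714.286 ≈ 714.3 lb.
ΣF_y = 0: A_y + 714.286 − 2400 = 0 → A_y = 1686 lb.
ΣF_x = 0: no horizontal applied forces, so A_x = 0.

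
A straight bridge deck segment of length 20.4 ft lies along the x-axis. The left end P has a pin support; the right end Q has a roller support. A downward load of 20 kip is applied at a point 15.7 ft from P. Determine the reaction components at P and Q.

P_x = 0, P_y = 4.608 kip, Q_y = 15.39 kip

ΣM about P: Q_y·20.4 − 20·15.7 = 0 → Q_y = 314/20.4 = 15.3922 ≈ 15.39 kip.
ΣF_y = 0: P_y + 15.3922 − 20 = 0 → P_y = 4.608 kip.
ΣF_x = 0: no horizontal applied forces, so P_x = 0.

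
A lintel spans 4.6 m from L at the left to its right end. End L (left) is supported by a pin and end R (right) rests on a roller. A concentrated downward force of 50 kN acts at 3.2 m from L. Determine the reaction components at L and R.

Moments about L: R_y·4.6 − 50·3.2 = 0 → R_y = 160/4.6 = 34.7826 ≈ 34.78 kN.
ΣF_y = 0: L_y + 34.7826 − 50 = 0 → L_y = 15.22 kN.
ΣF_x = 0: no horizontal applied forces, so L_x = 0.

L_x = 0, L_y = 15.22 kN, R_y = 34.78 kN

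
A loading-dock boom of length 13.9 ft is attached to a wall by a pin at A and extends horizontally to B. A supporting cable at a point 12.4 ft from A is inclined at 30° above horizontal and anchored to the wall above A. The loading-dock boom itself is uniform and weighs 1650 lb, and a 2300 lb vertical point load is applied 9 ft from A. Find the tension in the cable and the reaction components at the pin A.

T = 5188 lb, A_x = 4493 lb, A_y = 1356 lb

ΣM about A: T·sin30°·12.4 − 1650·6.95 − 2300·9 = 0 → T = 32167.5/(12.4·0.5) = 5188.31 ≈ 5188 lb.
ΣF_x = 0: A_x − T·cos30° = 0 → A_x = 5188.31 × 0.866025 = 4493 lb.
ΣF_y = 0: A_y + T·sin30° − 1650 − 2300 = 0 → A_y = 3950 − 5188.31 × 0.5 = 1356 lb.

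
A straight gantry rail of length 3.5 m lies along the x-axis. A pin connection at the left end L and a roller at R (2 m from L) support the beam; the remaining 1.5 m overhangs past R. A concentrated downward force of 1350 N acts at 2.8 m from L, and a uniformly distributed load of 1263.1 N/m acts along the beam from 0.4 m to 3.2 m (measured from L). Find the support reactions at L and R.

L_x = 0, L_y = -186.3 N, R_y = 5073 N

Resultant of the distributed load: 1263.1 × 2.8 = 3536.68 N at 1.8 m from L.
Taking moments about L: R_y·2 − 1350·2.8 − (1263.1·2.8)·1.8 = 0 → R_y = 10146.024/2 = 5073.01 ≈ 5073 N.
ΣF_y = 0: L_y + 5073.01 − 1350 − 1263.1·2.8 = 0 → L_y = -186.3 N.
ΣF_x = 0: no horizontal applied forces, so L_x = 0.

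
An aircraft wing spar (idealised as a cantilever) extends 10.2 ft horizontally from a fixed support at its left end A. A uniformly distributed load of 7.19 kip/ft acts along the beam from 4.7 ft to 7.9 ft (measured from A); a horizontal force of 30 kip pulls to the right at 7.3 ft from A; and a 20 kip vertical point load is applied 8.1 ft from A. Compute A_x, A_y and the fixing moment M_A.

Resultant of the distributed load: 7.19 × 3.2 = 23.008 kip at 6.3 ft from A.
ΣF_x = 0: A_x + 30 = 0 → A_x = -30.00 kip.
ΣF_y = 0: A_y − 7.19·3.2 − 20 = 0 → A_y = 43.01 kip.
ΣM about A: M_A − (7.19·3.2)·6.3 − 20·8.1 = 0 → M_A = 307.0 kip·ft.

A_x = -30.00 kip, A_y = 43.01 kip, M_A = 307.0 kip·ft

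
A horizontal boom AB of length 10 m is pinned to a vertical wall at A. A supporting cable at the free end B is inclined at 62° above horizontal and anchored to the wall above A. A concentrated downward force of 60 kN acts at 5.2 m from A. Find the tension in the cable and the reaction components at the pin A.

ΣM about A: T·sin62°·10 − 60·5.2 = 0 → T = 312/(10·0.882948) = 35.3362 ≈ 35.34 kN.
ΣF_x = 0: A_x − T·cos62° = 0 → A_x = 35.3362 × 0.469472 = 16.59 kN.
ΣF_y = 0: A_y + T·sin62° − 60 = 0 → A_y = 60 − 35.3362 × 0.882948 = 28.80 kN.

T = 35.34 kN, A_x = 16.59 kN, A_y = 28.80 kN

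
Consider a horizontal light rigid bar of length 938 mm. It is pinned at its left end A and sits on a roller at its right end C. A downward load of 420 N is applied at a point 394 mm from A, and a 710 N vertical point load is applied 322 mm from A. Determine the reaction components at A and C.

ΣM about A: C_y·938 − 420·394 − 710·322 = 0 → C_y = 394100/938 = 420.149 ≈ 420.1 N.
ΣF_y = 0: A_y + 420.149 − 420 − 710 = 0 → A_y = 709.9 N.
ΣF_x = 0: no horizontal applied forces, so A_x = 0.

A_x = 0, A_y = 709.9 N, C_y = 420.1 N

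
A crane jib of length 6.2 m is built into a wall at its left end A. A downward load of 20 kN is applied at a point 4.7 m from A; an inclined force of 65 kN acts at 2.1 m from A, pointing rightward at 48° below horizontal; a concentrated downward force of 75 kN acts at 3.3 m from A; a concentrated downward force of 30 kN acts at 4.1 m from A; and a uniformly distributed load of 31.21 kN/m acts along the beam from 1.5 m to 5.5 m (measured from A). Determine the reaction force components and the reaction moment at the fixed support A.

Resultant of the distributed load: 31.21 × 4 = 124.84 kN at 3.5 m from A.
ΣF_x = 0: A_x + 65·cos48° = 0 → A_x = -43.49 kN.
ΣF_y = 0: A_y − 20 − 65·sin48° − 75 − 30 − 31.21·4 = 0 → A_y = 298.1 kN.
ΣM about A: M_A − 20·4.7 − 65·sin48°·2.1 − 75·3.3 − 30·4.1 − (31.21·4)·3.5 = 0 → M_A = 1003 kN·m.

A_x = -43.49 kN, A_y = 298.1 kN, M_A = 1003 kN·m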